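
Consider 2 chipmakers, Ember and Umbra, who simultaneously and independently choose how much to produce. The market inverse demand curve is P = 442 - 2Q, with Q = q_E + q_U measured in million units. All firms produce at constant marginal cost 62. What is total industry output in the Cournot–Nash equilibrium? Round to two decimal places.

Each firm earns π_i = (442 - 2Q)q_i - 62q_i.
First-order condition (treating rivals' output as given): 380 - 4q_i - 2q_j = 0.
With identical firms every q_j equals q_i, so q_j = q_i and 380 = 6q_i, giving q_i = 190/3.
Total output Q = 190/3 + 190/3 = 380/3.

126.67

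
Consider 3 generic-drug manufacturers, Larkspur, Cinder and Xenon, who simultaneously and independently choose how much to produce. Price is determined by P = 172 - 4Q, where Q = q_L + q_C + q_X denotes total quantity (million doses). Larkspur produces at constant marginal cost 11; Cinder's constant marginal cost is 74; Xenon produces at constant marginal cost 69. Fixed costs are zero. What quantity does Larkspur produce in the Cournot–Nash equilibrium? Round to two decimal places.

Larkspur's profit: π_L = (172 - 4Q)q_L - (11q_L). Setting ∂π_L/∂q_L = 0: 161 - 8q_L - 4(q_C + q_X) = 0.
Cinder's first-order condition: 98 - 8q_C - 4(q_L + q_X) = 0.
Xenon's profit: π_X = (172 - 4Q)q_X - (69q_X). Setting ∂π_X/∂q_X = 0: 103 - 8q_X - 4(q_L + q_C) = 0.
Adding the 3 conditions: 362 − 8Q − 8Q = 0, i.e. Q = 181/8.
Back-substituting: q_L = (161 − 181/2)/4 = 141/8, q_C = (98 − 181/2)/4 = 15/8, q_X = (103 − 181/2)/4 = 25/8.

17.63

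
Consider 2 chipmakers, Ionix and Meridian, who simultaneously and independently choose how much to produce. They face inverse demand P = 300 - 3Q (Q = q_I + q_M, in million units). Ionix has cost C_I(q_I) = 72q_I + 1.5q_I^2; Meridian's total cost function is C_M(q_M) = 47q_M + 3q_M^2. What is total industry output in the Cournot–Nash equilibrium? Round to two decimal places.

Ionix's profit: π_I = (300 - 3Q)q_I - (72q_I + (3/2)q_I²). Setting ∂π_I/∂q_I = 0: 228 - 9q_I - 3(q_M) = 0.
Meridian's first-order condition: 253 - 12q_M - 3(q_I) = 0.
So q_I = (228 - 3q_M)/9 and q_M = (253 - 3q_I)/12.
Substituting one into the other gives q_I = 659/33 and q_M = 177/11.
Total output Q = 659/33 + 177/11 = 1190/33.

36.06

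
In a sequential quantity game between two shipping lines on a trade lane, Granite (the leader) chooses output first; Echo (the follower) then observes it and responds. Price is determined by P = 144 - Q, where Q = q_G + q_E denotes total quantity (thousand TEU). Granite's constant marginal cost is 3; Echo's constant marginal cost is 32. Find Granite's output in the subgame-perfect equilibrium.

Solve by backward induction. Given q_G, the follower Echo maximises π_E = (144 - q_G - q_E)q_E - 32q_E.
Setting the follower's marginal profit to zero, 112 - q_G - 2q_E = 0, i.e. q_E = (112 - q_G)/2.
The leader anticipates this reaction. Substituting into P = 144 - Q gives P = 88 - (1/2)q_G, so π_G = (88 - (1/2)q_G)q_G - 3q_G.
Maximising: ∂π_G/∂q_G = 85 - q_G = 0, giving q_G = 85.
Then q_E = (112 - 85)/2 = 27/2.

85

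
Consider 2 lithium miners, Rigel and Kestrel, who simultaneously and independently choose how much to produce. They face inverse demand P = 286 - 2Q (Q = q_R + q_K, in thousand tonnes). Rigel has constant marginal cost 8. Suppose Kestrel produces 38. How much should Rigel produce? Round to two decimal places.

With the rival's output fixed at 38, Rigel's profit is π_R = (286 - 2·38 - 2q_R)q_R - (8q_R) = (210 - 2q_R)q_R - (8q_R).
∂π_R/∂q_R = 202 - 4q_R = 0, so q_R = 101/2.

50.50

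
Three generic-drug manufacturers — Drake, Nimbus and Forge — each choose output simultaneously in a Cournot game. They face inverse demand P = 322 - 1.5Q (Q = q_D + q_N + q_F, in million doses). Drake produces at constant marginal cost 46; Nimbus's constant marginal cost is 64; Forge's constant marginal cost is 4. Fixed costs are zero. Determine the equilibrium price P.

109

Drake's profit: π_D = (322 - 1.5Q)q_D - (46q_D). Setting ∂π_D/∂q_D = 0: 276 - 3q_D - (3/2)(q_N + q_F) = 0.
Nimbus's profit: π_N = (322 - 1.5Q)q_N - (64q_N). Setting ∂π_N/∂q_N = 0: 258 - 3q_N - (3/2)(q_D + q_F) = 0.
Forge's profit: π_F = (322 - 1.5Q)q_F - (4q_F). Setting ∂π_F/∂q_F = 0: 318 - 3q_F - (3/2)(q_D + q_N) = 0.
Summing all 3 equations gives 852 − 6Q = 0, hence Q = 142.
Back-substituting: q_D = (276 − 213)/(3/2) = 42, q_N = (258 − 213)/(3/2) = 30, q_F = (318 − 213)/(3/2) = 70.
Total output Q = 142, so price P = 322 - (3/2)·142 = 109.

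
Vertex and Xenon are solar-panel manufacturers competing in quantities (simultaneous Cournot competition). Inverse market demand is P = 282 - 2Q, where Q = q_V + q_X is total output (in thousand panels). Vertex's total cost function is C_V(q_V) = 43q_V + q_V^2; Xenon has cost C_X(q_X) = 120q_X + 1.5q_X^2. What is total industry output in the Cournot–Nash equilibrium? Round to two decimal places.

48.50

Vertex's profit: π_V = (282 - 2Q)q_V - (43q_V + q_V²). Setting ∂π_V/∂q_V = 0: 239 - 6q_V - 2(q_X) = 0.
Xenon's first-order condition: 162 - 7q_X - 2(q_V) = 0.
Best responses: q_V = (239 - 2q_X)/6, q_X = (162 - 2q_V)/7.
Solving the pair: q_V = 71/2, q_X = 13.
Total output Q = 71/2 + 13 = 97/2.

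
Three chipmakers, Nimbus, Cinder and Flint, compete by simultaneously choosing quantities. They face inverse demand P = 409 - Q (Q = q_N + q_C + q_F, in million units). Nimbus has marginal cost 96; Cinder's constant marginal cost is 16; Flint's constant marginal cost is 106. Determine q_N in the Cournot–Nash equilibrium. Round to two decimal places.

60.75

Nimbus's profit: π_N = (409 - Q)q_N - (96q_N). Setting ∂π_N/∂q_N = 0: 313 - 2q_N - (q_C + q_F) = 0.
Cinder's profit: π_C = (409 - Q)q_C - (16q_C). Setting ∂π_C/∂q_C = 0: 393 - 2q_C - (q_N + q_F) = 0.
Flint's profit: π_F = (409 - Q)q_F - (106q_F). Setting ∂π_F/∂q_F = 0: 303 - 2q_F - (q_N + q_C) = 0.
Adding the 3 first-order conditions: 1009 − 4Q = 0, so Q = 1009/4.
Back-substituting: q_N = (313 − 1009/4) = 243/4, q_C = (393 − 1009/4) = 563/4, q_F = (303 − 1009/4) = 203/4.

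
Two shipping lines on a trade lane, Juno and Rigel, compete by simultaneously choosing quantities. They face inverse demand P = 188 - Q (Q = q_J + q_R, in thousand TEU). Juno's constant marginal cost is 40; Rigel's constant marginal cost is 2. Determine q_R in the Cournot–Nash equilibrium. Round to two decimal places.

Juno's profit: π_J = (188 - Q)q_J - (40q_J). Setting ∂π_J/∂q_J = 0: 148 - 2q_J - (q_R) = 0.
Rigel's first-order condition: 186 - 2q_R - (q_J) = 0.
Rearranging gives the reaction functions q_J = (148 - q_R)/2 and q_R = (186 - q_J)/2.
Substituting one into the other gives q_J = 110/3 and q_R = 224/3.

74.67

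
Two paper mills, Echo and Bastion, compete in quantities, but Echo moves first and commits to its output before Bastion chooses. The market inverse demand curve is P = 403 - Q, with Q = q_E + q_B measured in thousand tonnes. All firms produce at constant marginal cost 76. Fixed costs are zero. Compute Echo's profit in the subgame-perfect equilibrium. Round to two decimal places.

13366.13

The follower Bastion best-responds to any q_E: π_B = (403 - Q)q_B - 76q_B.
Setting the follower's marginal profit to zero, 327 - q_E - 2q_B = 0, i.e. q_B = (327 - q_E)/2.
The leader anticipates this reaction. Substituting into P = 403 - Q gives P = 479/2 - (1/2)q_E, so π_E = (479/2 - (1/2)q_E)q_E - 76q_E.
Leader FOC: 327/2 - q_E = 0, so q_E = 327/2.
Then q_B = (327 - 327/2)/2 = 327/4.
Price P = 403 - 981/4 = 631/4.
Echo's profit: (631/4 - 76)·(327/2) = 13366.1250.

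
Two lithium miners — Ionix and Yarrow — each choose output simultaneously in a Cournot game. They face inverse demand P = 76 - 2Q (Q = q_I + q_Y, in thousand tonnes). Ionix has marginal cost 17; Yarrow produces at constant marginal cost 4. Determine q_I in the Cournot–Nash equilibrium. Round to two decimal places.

Ionix's profit: π_I = (76 - 2Q)q_I - (17q_I). Setting ∂π_I/∂q_I = 0: 59 - 4q_I - 2(q_Y) = 0.
Yarrow's first-order condition: 72 - 4q_Y - 2(q_I) = 0.
Best responses: q_I = (59 - 2q_Y)/4, q_Y = (72 - 2q_I)/4.
Substituting one into the other gives q_I = 23/3 and q_Y = 85/6.

7.67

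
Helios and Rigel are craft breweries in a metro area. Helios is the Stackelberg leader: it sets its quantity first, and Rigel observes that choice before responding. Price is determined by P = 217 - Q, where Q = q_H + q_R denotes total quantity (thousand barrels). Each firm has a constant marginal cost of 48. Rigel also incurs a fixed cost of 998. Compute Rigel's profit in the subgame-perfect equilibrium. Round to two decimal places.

787.06

The follower Rigel best-responds to any q_H: π_R = (217 - Q)q_R - 48q_R.
Setting the follower's marginal profit to zero, 169 - q_H - 2q_R = 0, i.e. q_R = (169 - q_H)/2.
The leader anticipates this reaction. Substituting into P = 217 - Q gives P = 265/2 - (1/2)q_H, so π_H = (265/2 - (1/2)q_H)q_H - 48q_H.
Maximising: ∂π_H/∂q_H = 169/2 - q_H = 0, giving q_H = 169/2.
Then q_R = (169 - 169/2)/2 = 169/4.
Price P = 217 - 507/4 = 361/4.
Rigel's profit: (361/4 - 48)·(169/4) - 998 = 787.0625.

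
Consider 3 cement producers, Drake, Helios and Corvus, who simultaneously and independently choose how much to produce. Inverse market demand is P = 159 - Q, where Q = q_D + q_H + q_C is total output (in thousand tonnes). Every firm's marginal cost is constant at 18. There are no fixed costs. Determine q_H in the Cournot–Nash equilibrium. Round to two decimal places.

A representative firm's profit is π_i = q_i(159 - Q) - 18q_i.
First-order condition (treating rivals' output as given): 141 - 2q_i - Σ_{j≠i} q_j = 0.
By symmetry each firm produces the same amount; substituting Σ_{j≠i} q_j = 2q_i yields q_i = 141/4.

35.25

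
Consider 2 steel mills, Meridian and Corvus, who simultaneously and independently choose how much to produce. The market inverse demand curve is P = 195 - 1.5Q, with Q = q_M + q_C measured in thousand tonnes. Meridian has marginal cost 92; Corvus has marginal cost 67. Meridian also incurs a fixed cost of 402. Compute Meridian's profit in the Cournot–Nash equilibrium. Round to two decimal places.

Meridian's profit: π_M = (195 - 1.5Q)q_M - (92q_M). Setting ∂π_M/∂q_M = 0: 103 - 3q_M - (3/2)(q_C) = 0.
Corvus's profit: π_C = (195 - 1.5Q)q_C - (67q_C). Setting ∂π_C/∂q_C = 0: 128 - 3q_C - (3/2)(q_M) = 0.
Rearranging gives the reaction functions q_M = (103 - (3/2)q_C)/3 and q_C = (128 - (3/2)q_M)/3.
Substituting one into the other gives q_M = 52/3 and q_C = 34.
Price P = 195 - (3/2)·(154/3) = 118.
Meridian's profit: (118 - 92)·(52/3) - 402 = 146/3.

48.67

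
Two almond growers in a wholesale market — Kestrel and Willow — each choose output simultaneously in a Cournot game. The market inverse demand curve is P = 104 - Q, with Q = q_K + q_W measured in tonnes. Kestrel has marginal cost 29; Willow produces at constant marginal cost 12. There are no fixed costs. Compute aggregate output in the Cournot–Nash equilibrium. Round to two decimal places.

Kestrel's profit: π_K = (104 - Q)q_K - (29q_K). Setting ∂π_K/∂q_K = 0: 75 - 2q_K - (q_W) = 0.
Willow's first-order condition: 92 - 2q_W - (q_K) = 0.
So q_K = (75 - q_W)/2 and q_W = (92 - q_K)/2.
Substituting one into the other gives q_K = 58/3 and q_W = 109/3.
Total output Q = 58/3 + 109/3 = 167/3.

55.67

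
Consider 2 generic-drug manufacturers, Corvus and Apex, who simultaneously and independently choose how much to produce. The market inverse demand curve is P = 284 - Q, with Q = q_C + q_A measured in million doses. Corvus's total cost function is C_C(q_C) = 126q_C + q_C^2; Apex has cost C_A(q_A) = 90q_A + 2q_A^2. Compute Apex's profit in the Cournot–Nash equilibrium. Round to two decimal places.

2165.92

Corvus's profit: π_C = (284 - Q)q_C - (126q_C + q_C²). Setting ∂π_C/∂q_C = 0: 158 - 4q_C - (q_A) = 0.
Apex's first-order condition: 194 - 6q_A - (q_C) = 0.
Rearranging gives the reaction functions q_C = (158 - q_A)/4 and q_A = (194 - q_C)/6.
Substituting one into the other gives q_C = 754/23 and q_A = 618/23.
Price P = 284 - 1372/23 = 224.3478.
Apex's profit: 224.3478·(618/23) - 90·(618/23) - 2(618/23)² = 2165.9206.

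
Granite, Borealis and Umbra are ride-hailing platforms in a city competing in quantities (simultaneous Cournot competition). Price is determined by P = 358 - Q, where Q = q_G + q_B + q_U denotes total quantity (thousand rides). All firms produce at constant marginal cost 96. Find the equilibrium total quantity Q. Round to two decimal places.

A representative firm's profit is π_i = q_i(358 - Q) - 96q_i.
Setting ∂π_i/∂q_i = 0 with rivals' quantities fixed: 262 - 2q_i - Σ_{j≠i} q_j = 0.
By symmetry each firm produces the same amount; substituting Σ_{j≠i} q_j = 2q_i yields q_i = 262/4 = 131/2.
Total output Q = 131/2 + 131/2 + 131/2 = 393/2.

196.50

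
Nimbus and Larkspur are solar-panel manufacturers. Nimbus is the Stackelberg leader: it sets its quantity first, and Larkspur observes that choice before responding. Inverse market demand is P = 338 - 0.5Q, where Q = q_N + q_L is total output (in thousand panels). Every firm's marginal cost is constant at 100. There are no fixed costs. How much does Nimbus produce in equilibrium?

238

The follower Larkspur best-responds to any q_N: π_L = (338 - 0.5Q)q_L - 100q_L.
Follower FOC: 238 - (1/2)q_N - q_L = 0, so q_L(q_N) = (238 - (1/2)q_N).
The leader anticipates this reaction. Substituting into P = 338 - 0.5Q gives P = 219 - (1/4)q_N, so π_N = (219 - (1/4)q_N)q_N - 100q_N.
Leader FOC: 119 - (1/2)q_N = 0, so q_N = 238.
Then q_L = (238 - (1/2)·238) = 119.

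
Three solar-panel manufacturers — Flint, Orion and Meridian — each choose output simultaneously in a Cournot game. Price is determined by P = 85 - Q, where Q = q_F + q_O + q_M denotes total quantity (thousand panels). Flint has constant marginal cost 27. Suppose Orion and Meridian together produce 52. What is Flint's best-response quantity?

With rivals' combined output fixed at 52, Flint's profit is π_F = (85 - 52 - q_F)q_F - (27q_F) = (33 - q_F)q_F - (27q_F).
∂π_F/∂q_F = 6 - 2q_F = 0, so q_F = 3.

3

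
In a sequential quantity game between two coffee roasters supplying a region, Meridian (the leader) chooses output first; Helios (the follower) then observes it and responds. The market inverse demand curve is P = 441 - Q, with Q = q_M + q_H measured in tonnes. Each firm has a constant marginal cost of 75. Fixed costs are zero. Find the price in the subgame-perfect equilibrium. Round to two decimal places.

Solve by backward induction. Given q_M, the follower Helios maximises π_H = (441 - q_M - q_H)q_H - 75q_H.
Follower FOC: 366 - q_M - 2q_H = 0, so q_H(q_M) = (366 - q_M)/2.
Meridian substitutes q_H(q_M) into its own profit: π_M = q_M(441 - q_M - (366 - q_M)/2) - 75q_M = (258 - (1/2)q_M)q_M - 75q_M.
Leader FOC: 183 - q_M = 0, so q_M = 183.
Then q_H = (366 - 183)/2 = 183/2.
Total output Q = 549/2, so price P = 441 - 549/2 = 333/2.

166.50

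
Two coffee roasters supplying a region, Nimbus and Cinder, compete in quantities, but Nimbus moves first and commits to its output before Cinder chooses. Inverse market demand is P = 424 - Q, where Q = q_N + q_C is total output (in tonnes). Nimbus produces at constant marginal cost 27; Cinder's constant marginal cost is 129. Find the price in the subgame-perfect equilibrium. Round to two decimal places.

151.75

The follower Cinder best-responds to any q_N: π_C = (424 - Q)q_C - 129q_C.
Setting the follower's marginal profit to zero, 295 - q_N - 2q_C = 0, i.e. q_C = (295 - q_N)/2.
Nimbus substitutes q_C(q_N) into its own profit: π_N = q_N(424 - q_N - (295 - q_N)/2) - 27q_N = (553/2 - (1/2)q_N)q_N - 27q_N.
Leader FOC: 499/2 - q_N = 0, so q_N = 499/2.
Then q_C = (295 - 499/2)/2 = 91/4.
Total output Q = 1089/4, so price P = 424 - 1089/4 = 607/4.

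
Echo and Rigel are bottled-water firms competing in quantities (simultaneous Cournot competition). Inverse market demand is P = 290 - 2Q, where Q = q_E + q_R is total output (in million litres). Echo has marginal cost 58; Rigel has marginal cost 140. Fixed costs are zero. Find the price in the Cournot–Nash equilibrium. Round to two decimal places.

Echo's profit: π_E = (290 - 2Q)q_E - (58q_E). Setting ∂π_E/∂q_E = 0: 232 - 4q_E - 2(q_R) = 0.
Rigel's first-order condition: 150 - 4q_R - 2(q_E) = 0.
So q_E = (232 - 2q_R)/4 and q_R = (150 - 2q_E)/4.
Solving the pair: q_E = 157/3, q_R = 34/3.
Total output Q = 191/3, so price P = 290 - 2·(191/3) = 488/3.

162.67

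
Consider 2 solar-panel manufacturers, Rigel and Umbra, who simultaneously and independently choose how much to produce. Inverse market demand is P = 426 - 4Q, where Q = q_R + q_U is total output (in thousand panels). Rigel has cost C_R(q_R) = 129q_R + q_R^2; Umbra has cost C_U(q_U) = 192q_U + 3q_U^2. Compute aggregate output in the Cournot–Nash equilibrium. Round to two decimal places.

Rigel's profit: π_R = (426 - 4Q)q_R - (129q_R + q_R²). Setting ∂π_R/∂q_R = 0: 297 - 10q_R - 4(q_U) = 0.
Umbra's profit: π_U = (426 - 4Q)q_U - (192q_U + 3q_U²). Setting ∂π_U/∂q_U = 0: 234 - 14q_U - 4(q_R) = 0.
Best responses: q_R = (297 - 4q_U)/10, q_U = (234 - 4q_R)/14.
Solving the pair: q_R = 1611/62, q_U = 288/31.
Total output Q = 1611/62 + 288/31 = 35.2742.

35.27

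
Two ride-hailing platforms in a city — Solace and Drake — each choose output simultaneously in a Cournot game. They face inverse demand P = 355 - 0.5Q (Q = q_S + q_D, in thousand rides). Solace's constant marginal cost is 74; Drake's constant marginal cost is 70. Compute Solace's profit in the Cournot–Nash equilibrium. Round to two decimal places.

17050.89

Solace's profit: π_S = (355 - 0.5Q)q_S - (74q_S). Setting ∂π_S/∂q_S = 0: 281 - q_S - (1/2)(q_D) = 0.
Drake's profit: π_D = (355 - 0.5Q)q_D - (70q_D). Setting ∂π_D/∂q_D = 0: 285 - q_D - (1/2)(q_S) = 0.
So q_S = (281 - (1/2)q_D) and q_D = (285 - (1/2)q_S).
Solving the pair: q_S = 554/3, q_D = 578/3.
Price P = 355 - (1/2)·(1132/3) = 499/3.
Solace's profit: (499/3 - 74)·(554/3) = 17050.8889.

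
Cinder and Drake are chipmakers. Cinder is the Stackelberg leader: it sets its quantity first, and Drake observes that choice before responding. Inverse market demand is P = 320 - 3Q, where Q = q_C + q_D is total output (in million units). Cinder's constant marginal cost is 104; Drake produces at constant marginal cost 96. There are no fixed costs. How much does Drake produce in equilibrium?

20

The follower Drake best-responds to any q_C: π_D = (320 - 3Q)q_D - 96q_D.
Setting the follower's marginal profit to zero, 224 - 3q_C - 6q_D = 0, i.e. q_D = (224 - 3q_C)/6.
Cinder substitutes q_D(q_C) into its own profit: π_C = q_C(320 - 3q_C - (224 - 3q_C)/2) - 104q_C = (208 - (3/2)q_C)q_C - 104q_C.
Leader FOC: 104 - 3q_C = 0, so q_C = 104/3.
Then q_D = (224 - 3·(104/3))/6 = 20.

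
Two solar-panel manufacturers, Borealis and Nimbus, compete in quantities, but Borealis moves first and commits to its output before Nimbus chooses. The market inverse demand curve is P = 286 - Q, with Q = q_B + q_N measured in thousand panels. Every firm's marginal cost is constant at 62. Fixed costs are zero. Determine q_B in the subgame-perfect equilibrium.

112

The follower Nimbus best-responds to any q_B: π_N = (286 - Q)q_N - 62q_N.
Follower FOC: 224 - q_B - 2q_N = 0, so q_N(q_B) = (224 - q_B)/2.
The leader anticipates this reaction. Substituting into P = 286 - Q gives P = 174 - (1/2)q_B, so π_B = (174 - (1/2)q_B)q_B - 62q_B.
Maximising: ∂π_B/∂q_B = 112 - q_B = 0, giving q_B = 112.
Then q_N = (224 - 112)/2 = 56.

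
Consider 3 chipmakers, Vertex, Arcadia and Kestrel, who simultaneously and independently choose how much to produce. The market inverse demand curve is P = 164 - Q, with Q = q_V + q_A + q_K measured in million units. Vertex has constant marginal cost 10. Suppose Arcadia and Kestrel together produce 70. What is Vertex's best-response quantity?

42

With rivals' combined output fixed at 70, Vertex's profit is π_V = (164 - 70 - q_V)q_V - (10q_V) = (94 - q_V)q_V - (10q_V).
∂π_V/∂q_V = 84 - 2q_V = 0, so q_V = 42.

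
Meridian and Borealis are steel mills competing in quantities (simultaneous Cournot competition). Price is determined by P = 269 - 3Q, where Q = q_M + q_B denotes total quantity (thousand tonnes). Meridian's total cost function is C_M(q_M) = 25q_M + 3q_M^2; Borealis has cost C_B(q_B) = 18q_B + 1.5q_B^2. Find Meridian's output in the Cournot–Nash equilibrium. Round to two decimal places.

Meridian's profit: π_M = (269 - 3Q)q_M - (25q_M + 3q_M²). Setting ∂π_M/∂q_M = 0: 244 - 12q_M - 3(q_B) = 0.
Borealis's first-order condition: 251 - 9q_B - 3(q_M) = 0.
Rearranging gives the reaction functions q_M = (244 - 3q_B)/12 and q_B = (251 - 3q_M)/9.
Solving the pair: q_M = 481/33, q_B = 760/33.

14.58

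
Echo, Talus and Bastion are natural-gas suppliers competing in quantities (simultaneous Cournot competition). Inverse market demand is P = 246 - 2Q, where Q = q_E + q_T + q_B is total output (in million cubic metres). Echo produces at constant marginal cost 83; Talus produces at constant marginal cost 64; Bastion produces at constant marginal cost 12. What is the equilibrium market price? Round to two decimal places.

Echo's profit: π_E = (246 - 2Q)q_E - (83q_E). Setting ∂π_E/∂q_E = 0: 163 - 4q_E - 2(q_T + q_B) = 0.
Talus's profit: π_T = (246 - 2Q)q_T - (64q_T). Setting ∂π_T/∂q_T = 0: 182 - 4q_T - 2(q_E + q_B) = 0.
Bastion's first-order condition: 234 - 4q_B - 2(q_E + q_T) = 0.
Adding the 3 first-order conditions: 579 − 8Q = 0, so Q = 579/8.
Back-substituting: q_E = (163 − 579/4)/2 = 73/8, q_T = (182 − 579/4)/2 = 149/8, q_B = (234 − 579/4)/2 = 357/8.
Total output Q = 579/8, so price P = 246 - 2·(579/8) = 405/4.

101.25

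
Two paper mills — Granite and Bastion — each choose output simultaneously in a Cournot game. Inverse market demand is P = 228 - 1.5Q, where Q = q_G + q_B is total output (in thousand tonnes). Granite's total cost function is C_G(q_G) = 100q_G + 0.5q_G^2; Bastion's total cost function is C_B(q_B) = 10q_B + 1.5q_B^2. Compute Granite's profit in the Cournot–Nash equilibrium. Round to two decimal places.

Granite's profit: π_G = (228 - 1.5Q)q_G - (100q_G + (1/2)q_G²). Setting ∂π_G/∂q_G = 0: 128 - 4q_G - (3/2)(q_B) = 0.
Bastion's profit: π_B = (228 - 1.5Q)q_B - (10q_B + (3/2)q_B²). Setting ∂π_B/∂q_B = 0: 218 - 6q_B - (3/2)(q_G) = 0.
So q_G = (128 - (3/2)q_B)/4 and q_B = (218 - (3/2)q_G)/6.
Solving the pair: q_G = 588/29, q_B = 31.2644.
Price P = 228 - (3/2)·51.5402 = 150.6897.
Granite's profit: 150.6897·(588/29) - 100·(588/29) - (1/2)(588/29)² = 822.2212.

822.22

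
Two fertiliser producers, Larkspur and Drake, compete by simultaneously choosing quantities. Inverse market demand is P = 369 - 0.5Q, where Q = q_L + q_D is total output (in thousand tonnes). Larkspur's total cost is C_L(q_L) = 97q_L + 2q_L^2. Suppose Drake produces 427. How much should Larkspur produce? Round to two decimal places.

With the rival's output fixed at 427, Larkspur's profit is π_L = (369 - (1/2)·427 - (1/2)q_L)q_L - (97q_L + 2q_L²) = (311/2 - (1/2)q_L)q_L - (97q_L + 2q_L²).
∂π_L/∂q_L = 117/2 - 5q_L = 0, so q_L = 117/10.

11.70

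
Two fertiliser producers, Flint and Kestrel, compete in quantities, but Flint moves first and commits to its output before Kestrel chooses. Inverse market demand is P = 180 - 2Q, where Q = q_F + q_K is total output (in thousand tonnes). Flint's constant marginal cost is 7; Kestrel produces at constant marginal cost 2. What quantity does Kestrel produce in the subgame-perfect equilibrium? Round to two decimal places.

23.50

The follower Kestrel best-responds to any q_F: π_K = (180 - 2Q)q_K - 2q_K.
Follower FOC: 178 - 2q_F - 4q_K = 0, so q_K(q_F) = (178 - 2q_F)/4.
The leader anticipates this reaction. Substituting into P = 180 - 2Q gives P = 91 - q_F, so π_F = (91 - q_F)q_F - 7q_F.
Leader FOC: 84 - 2q_F = 0, so q_F = 42.
Then q_K = (178 - 2·42)/4 = 47/2.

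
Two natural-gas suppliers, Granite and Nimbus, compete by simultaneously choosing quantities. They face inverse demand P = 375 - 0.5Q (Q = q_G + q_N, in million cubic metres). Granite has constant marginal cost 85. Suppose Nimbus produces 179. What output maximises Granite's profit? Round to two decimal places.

200.50

With the rival's output fixed at 179, Granite's profit is π_G = (375 - (1/2)·179 - (1/2)q_G)q_G - (85q_G) = (571/2 - (1/2)q_G)q_G - (85q_G).
∂π_G/∂q_G = 401/2 - q_G = 0, so q_G = 401/2.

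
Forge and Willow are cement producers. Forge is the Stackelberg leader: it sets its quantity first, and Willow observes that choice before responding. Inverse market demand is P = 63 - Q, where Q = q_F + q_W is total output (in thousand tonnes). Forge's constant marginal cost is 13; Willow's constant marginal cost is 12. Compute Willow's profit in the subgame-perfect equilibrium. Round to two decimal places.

175.56

The follower Willow best-responds to any q_F: π_W = (63 - Q)q_W - 12q_W.
∂π_W/∂q_W = 51 - q_F - 2q_W = 0 gives the reaction function q_W = (51 - q_F)/2.
The leader anticipates this reaction. Substituting into P = 63 - Q gives P = 75/2 - (1/2)q_F, so π_F = (75/2 - (1/2)q_F)q_F - 13q_F.
The leader's first-order condition 49/2 - q_F = 0 yields q_F = 49/2.
Then q_W = (51 - 49/2)/2 = 53/4.
Price P = 63 - 151/4 = 101/4.
Willow's profit: (101/4 - 12)·(53/4) = 175.5625.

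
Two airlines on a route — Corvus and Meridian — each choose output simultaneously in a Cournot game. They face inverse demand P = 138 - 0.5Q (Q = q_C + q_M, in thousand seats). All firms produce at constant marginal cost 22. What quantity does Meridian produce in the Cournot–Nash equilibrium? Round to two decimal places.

77.33

Each firm earns π_i = (138 - 0.5Q)q_i - 22q_i.
First-order condition (treating rivals' output as given): 116 - q_i - (1/2)q_j = 0.
By symmetry each firm produces the same amount; substituting q_j = q_i yields q_i = 116/(3/2) = 232/3.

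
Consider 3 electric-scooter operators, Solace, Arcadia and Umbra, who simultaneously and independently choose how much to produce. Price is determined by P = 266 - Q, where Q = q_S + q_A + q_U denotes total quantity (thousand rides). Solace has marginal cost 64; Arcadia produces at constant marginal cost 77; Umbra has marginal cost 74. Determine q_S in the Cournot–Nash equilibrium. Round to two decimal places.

56.25

Solace's profit: π_S = (266 - Q)q_S - (64q_S). Setting ∂π_S/∂q_S = 0: 202 - 2q_S - (q_A + q_U) = 0.
Arcadia's profit: π_A = (266 - Q)q_A - (77q_A). Setting ∂π_A/∂q_A = 0: 189 - 2q_A - (q_S + q_U) = 0.
Umbra's first-order condition: 192 - 2q_U - (q_S + q_A) = 0.
Adding the 3 first-order conditions: 583 − 4Q = 0, so Q = 583/4.
Back-substituting: q_S = (202 − 583/4) = 225/4, q_A = (189 − 583/4) = 173/4, q_U = (192 − 583/4) = 185/4.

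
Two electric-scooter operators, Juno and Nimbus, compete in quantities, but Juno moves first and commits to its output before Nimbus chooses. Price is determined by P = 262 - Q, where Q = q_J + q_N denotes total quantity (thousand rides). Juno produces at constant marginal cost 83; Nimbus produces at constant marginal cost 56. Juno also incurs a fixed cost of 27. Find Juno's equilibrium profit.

2861

Solve by backward induction. Given q_J, the follower Nimbus maximises π_N = (262 - q_J - q_N)q_N - 56q_N.
Follower FOC: 206 - q_J - 2q_N = 0, so q_N(q_J) = (206 - q_J)/2.
The leader anticipates this reaction. Substituting into P = 262 - Q gives P = 159 - (1/2)q_J, so π_J = (159 - (1/2)q_J)q_J - 83q_J.
The leader's first-order condition 76 - q_J = 0 yields q_J = 76.
Then q_N = (206 - 76)/2 = 65.
Price P = 262 - 141 = 121.
Juno's profit: (121 - 83)·76 - 27 = 2861.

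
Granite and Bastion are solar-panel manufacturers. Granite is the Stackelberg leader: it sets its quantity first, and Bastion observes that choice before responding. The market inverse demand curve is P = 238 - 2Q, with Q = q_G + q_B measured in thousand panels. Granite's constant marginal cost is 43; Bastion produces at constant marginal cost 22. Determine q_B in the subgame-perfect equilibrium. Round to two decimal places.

32.25

Solve by backward induction. Given q_G, the follower Bastion maximises π_B = (238 - 2q_G - 2q_B)q_B - 22q_B.
Follower FOC: 216 - 2q_G - 4q_B = 0, so q_B(q_G) = (216 - 2q_G)/4.
The leader anticipates this reaction. Substituting into P = 238 - 2Q gives P = 130 - q_G, so π_G = (130 - q_G)q_G - 43q_G.
Maximising: ∂π_G/∂q_G = 87 - 2q_G = 0, giving q_G = 87/2.
Then q_B = (216 - 2·(87/2))/4 = 129/4.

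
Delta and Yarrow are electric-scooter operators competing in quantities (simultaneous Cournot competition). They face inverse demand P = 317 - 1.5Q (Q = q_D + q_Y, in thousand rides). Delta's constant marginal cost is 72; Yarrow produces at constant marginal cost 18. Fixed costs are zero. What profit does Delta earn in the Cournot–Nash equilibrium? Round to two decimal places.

Delta's profit: π_D = (317 - 1.5Q)q_D - (72q_D). Setting ∂π_D/∂q_D = 0: 245 - 3q_D - (3/2)(q_Y) = 0.
Yarrow's profit: π_Y = (317 - 1.5Q)q_Y - (18q_Y). Setting ∂π_Y/∂q_Y = 0: 299 - 3q_Y - (3/2)(q_D) = 0.
Rearranging gives the reaction functions q_D = (245 - (3/2)q_Y)/3 and q_Y = (299 - (3/2)q_D)/3.
Substituting one into the other gives q_D = 382/9 and q_Y = 706/9.
Price P = 317 - (3/2)·(1088/9) = 407/3.
Delta's profit: (407/3 - 72)·(382/9) = 2702.2963.

2702.30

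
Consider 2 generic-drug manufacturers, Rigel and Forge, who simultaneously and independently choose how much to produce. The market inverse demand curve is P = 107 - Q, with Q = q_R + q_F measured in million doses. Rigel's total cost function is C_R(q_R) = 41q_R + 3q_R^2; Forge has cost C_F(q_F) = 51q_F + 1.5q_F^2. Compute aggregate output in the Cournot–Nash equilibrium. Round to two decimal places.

Rigel's profit: π_R = (107 - Q)q_R - (41q_R + 3q_R²). Setting ∂π_R/∂q_R = 0: 66 - 8q_R - (q_F) = 0.
Forge's profit: π_F = (107 - Q)q_F - (51q_F + (3/2)q_F²). Setting ∂π_F/∂q_F = 0: 56 - 5q_F - (q_R) = 0.
Rearranging gives the reaction functions q_R = (66 - q_F)/8 and q_F = (56 - q_R)/5.
Substituting one into the other gives q_R = 274/39 and q_F = 382/39.
Total output Q = 274/39 + 382/39 = 656/39.

16.82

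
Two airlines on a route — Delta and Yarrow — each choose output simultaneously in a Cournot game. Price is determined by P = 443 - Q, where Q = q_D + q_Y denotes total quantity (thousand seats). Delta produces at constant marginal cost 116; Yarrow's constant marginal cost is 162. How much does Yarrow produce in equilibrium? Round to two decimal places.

78.33

Delta's profit: π_D = (443 - Q)q_D - (116q_D). Setting ∂π_D/∂q_D = 0: 327 - 2q_D - (q_Y) = 0.
Yarrow's first-order condition: 281 - 2q_Y - (q_D) = 0.
So q_D = (327 - q_Y)/2 and q_Y = (281 - q_D)/2.
Substituting one into the other gives q_D = 373/3 and q_Y = 235/3.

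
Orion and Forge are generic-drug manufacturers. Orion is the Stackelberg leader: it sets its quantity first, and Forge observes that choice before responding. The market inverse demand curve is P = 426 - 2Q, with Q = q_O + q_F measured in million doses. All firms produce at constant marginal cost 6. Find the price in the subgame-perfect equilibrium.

111

The follower Forge best-responds to any q_O: π_F = (426 - 2Q)q_F - 6q_F.
Setting the follower's marginal profit to zero, 420 - 2q_O - 4q_F = 0, i.e. q_F = (420 - 2q_O)/4.
Orion substitutes q_F(q_O) into its own profit: π_O = q_O(426 - 2q_O - (420 - 2q_O)/2) - 6q_O = (216 - q_O)q_O - 6q_O.
Leader FOC: 210 - 2q_O = 0, so q_O = 105.
Then q_F = (420 - 2·105)/4 = 105/2.
Total output Q = 315/2, so price P = 426 - 2·(315/2) = 111.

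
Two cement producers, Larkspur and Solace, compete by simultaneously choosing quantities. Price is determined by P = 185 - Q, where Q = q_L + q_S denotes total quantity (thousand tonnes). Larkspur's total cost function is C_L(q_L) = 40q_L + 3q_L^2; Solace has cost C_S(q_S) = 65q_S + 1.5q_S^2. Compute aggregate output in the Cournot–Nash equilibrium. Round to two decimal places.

36.41

Larkspur's profit: π_L = (185 - Q)q_L - (40q_L + 3q_L²). Setting ∂π_L/∂q_L = 0: 145 - 8q_L - (q_S) = 0.
Solace's first-order condition: 120 - 5q_S - (q_L) = 0.
So q_L = (145 - q_S)/8 and q_S = (120 - q_L)/5.
Substituting one into the other gives q_L = 605/39 and q_S = 815/39.
Total output Q = 605/39 + 815/39 = 1420/39.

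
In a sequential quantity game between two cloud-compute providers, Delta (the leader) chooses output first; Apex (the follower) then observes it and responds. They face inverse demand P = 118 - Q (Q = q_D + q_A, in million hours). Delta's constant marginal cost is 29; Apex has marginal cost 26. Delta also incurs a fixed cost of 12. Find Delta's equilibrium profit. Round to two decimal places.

Solve by backward induction. Given q_D, the follower Apex maximises π_A = (118 - q_D - q_A)q_A - 26q_A.
Setting the follower's marginal profit to zero, 92 - q_D - 2q_A = 0, i.e. q_A = (92 - q_D)/2.
Delta substitutes q_A(q_D) into its own profit: π_D = q_D(118 - q_D - (92 - q_D)/2) - 29q_D = (72 - (1/2)q_D)q_D - 29q_D.
Maximising: ∂π_D/∂q_D = 43 - q_D = 0, giving q_D = 43.
Then q_A = (92 - 43)/2 = 49/2.
Price P = 118 - 135/2 = 101/2.
Delta's profit: (101/2 - 29)·43 - 12 = 1825/2.

912.50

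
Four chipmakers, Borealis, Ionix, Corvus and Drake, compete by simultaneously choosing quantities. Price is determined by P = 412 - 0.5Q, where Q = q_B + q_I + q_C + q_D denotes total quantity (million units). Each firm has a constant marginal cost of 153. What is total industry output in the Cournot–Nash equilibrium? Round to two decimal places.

414.40

Each firm earns π_i = (412 - 0.5Q)q_i - 153q_i.
Setting ∂π_i/∂q_i = 0 with rivals' quantities fixed: 259 - q_i - (1/2)·Σ_{j≠i} q_j = 0.
By symmetry each firm produces the same amount; substituting Σ_{j≠i} q_j = 3q_i yields q_i = 259/(5/2) = 518/5.
Total output Q = 518/5 + 518/5 + 518/5 + 518/5 = 414.4000.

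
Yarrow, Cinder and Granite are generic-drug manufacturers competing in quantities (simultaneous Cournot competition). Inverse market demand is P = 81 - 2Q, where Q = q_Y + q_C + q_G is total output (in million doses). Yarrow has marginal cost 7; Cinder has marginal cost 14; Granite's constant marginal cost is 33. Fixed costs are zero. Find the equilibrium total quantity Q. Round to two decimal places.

23.63

Yarrow's profit: π_Y = (81 - 2Q)q_Y - (7q_Y). Setting ∂π_Y/∂q_Y = 0: 74 - 4q_Y - 2(q_C + q_G) = 0.
Cinder's profit: π_C = (81 - 2Q)q_C - (14q_C). Setting ∂π_C/∂q_C = 0: 67 - 4q_C - 2(q_Y + q_G) = 0.
Granite's first-order condition: 48 - 4q_G - 2(q_Y + q_C) = 0.
Adding the 3 conditions: 189 − 4Q − 4Q = 0, i.e. Q = 189/8.
Back-substituting: q_Y = (74 − 189/4)/2 = 107/8, q_C = (67 − 189/4)/2 = 79/8, q_G = (48 − 189/4)/2 = 3/8.
Total output Q = 107/8 + 79/8 + 3/8 = 189/8.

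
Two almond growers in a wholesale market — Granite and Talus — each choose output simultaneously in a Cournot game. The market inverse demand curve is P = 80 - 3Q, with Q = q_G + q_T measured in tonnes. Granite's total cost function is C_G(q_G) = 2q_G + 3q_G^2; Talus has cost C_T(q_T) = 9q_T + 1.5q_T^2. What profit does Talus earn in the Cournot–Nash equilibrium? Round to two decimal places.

Granite's profit: π_G = (80 - 3Q)q_G - (2q_G + 3q_G²). Setting ∂π_G/∂q_G = 0: 78 - 12q_G - 3(q_T) = 0.
Talus's profit: π_T = (80 - 3Q)q_T - (9q_T + (3/2)q_T²). Setting ∂π_T/∂q_T = 0: 71 - 9q_T - 3(q_G) = 0.
So q_G = (78 - 3q_T)/12 and q_T = (71 - 3q_G)/9.
Solving the pair: q_G = 163/33, q_T = 206/33.
Price P = 80 - 3·(123/11) = 511/11.
Talus's profit: (511/11)·(206/33) - 9·(206/33) - (3/2)(206/33)² = 175.3554.

175.36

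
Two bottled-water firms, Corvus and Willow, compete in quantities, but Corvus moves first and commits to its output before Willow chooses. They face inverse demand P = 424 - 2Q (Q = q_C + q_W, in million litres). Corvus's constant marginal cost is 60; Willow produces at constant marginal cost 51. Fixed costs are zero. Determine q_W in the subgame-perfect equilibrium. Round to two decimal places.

The follower Willow best-responds to any q_C: π_W = (424 - 2Q)q_W - 51q_W.
∂π_W/∂q_W = 373 - 2q_C - 4q_W = 0 gives the reaction function q_W = (373 - 2q_C)/4.
The leader anticipates this reaction. Substituting into P = 424 - 2Q gives P = 475/2 - q_C, so π_C = (475/2 - q_C)q_C - 60q_C.
Maximising: ∂π_C/∂q_C = 355/2 - 2q_C = 0, giving q_C = 355/4.
Then q_W = (373 - 2·(355/4))/4 = 391/8.

48.88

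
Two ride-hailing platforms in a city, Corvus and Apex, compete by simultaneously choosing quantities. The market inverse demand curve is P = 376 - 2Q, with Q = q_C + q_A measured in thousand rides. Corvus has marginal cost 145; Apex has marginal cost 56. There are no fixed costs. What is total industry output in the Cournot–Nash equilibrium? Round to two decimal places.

Corvus's profit: π_C = (376 - 2Q)q_C - (145q_C). Setting ∂π_C/∂q_C = 0: 231 - 4q_C - 2(q_A) = 0.
Apex's profit: π_A = (376 - 2Q)q_A - (56q_A). Setting ∂π_A/∂q_A = 0: 320 - 4q_A - 2(q_C) = 0.
Rearranging gives the reaction functions q_C = (231 - 2q_A)/4 and q_A = (320 - 2q_C)/4.
Substituting one into the other gives q_C = 71/3 and q_A = 409/6.
Total output Q = 71/3 + 409/6 = 551/6.

91.83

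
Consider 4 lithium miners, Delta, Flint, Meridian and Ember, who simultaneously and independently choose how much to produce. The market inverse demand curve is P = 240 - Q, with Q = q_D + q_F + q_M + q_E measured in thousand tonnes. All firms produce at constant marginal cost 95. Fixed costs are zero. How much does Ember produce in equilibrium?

Each firm earns π_i = (240 - Q)q_i - 95q_i.
Setting ∂π_i/∂q_i = 0 with rivals' quantities fixed: 145 - 2q_i - Σ_{j≠i} q_j = 0.
With identical firms every q_j equals q_i, so Σ_{j≠i} q_j = 3q_i and 145 = 5q_i, giving q_i = 29.

29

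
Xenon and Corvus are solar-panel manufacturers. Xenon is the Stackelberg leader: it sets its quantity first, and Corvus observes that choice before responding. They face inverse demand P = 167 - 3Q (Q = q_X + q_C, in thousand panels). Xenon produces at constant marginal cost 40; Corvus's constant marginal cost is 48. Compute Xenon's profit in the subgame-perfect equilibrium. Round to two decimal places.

759.38

The follower Corvus best-responds to any q_X: π_C = (167 - 3Q)q_C - 48q_C.
Setting the follower's marginal profit to zero, 119 - 3q_X - 6q_C = 0, i.e. q_C = (119 - 3q_X)/6.
The leader anticipates this reaction. Substituting into P = 167 - 3Q gives P = 215/2 - (3/2)q_X, so π_X = (215/2 - (3/2)q_X)q_X - 40q_X.
Maximising: ∂π_X/∂q_X = 135/2 - 3q_X = 0, giving q_X = 45/2.
Then q_C = (119 - 3·(45/2))/6 = 103/12.
Price P = 167 - 3·(373/12) = 295/4.
Xenon's profit: (295/4 - 40)·(45/2) = 759.3750.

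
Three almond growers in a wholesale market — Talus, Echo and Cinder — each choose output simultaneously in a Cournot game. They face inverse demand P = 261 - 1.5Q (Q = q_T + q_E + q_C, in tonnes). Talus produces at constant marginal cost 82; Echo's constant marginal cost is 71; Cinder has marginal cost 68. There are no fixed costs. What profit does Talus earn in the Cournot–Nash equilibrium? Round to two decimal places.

988.17

Talus's profit: π_T = (261 - 1.5Q)q_T - (82q_T). Setting ∂π_T/∂q_T = 0: 179 - 3q_T - (3/2)(q_E + q_C) = 0.
Echo's profit: π_E = (261 - 1.5Q)q_E - (71q_E). Setting ∂π_E/∂q_E = 0: 190 - 3q_E - (3/2)(q_T + q_C) = 0.
Cinder's profit: π_C = (261 - 1.5Q)q_C - (68q_C). Setting ∂π_C/∂q_C = 0: 193 - 3q_C - (3/2)(q_T + q_E) = 0.
Adding the 3 conditions: 562 − 3Q − 3Q = 0, i.e. Q = 281/3.
Back-substituting: q_T = (179 − 281/2)/(3/2) = 77/3, q_E = (190 − 281/2)/(3/2) = 33, q_C = (193 − 281/2)/(3/2) = 35.
Price P = 261 - (3/2)·(281/3) = 241/2.
Talus's profit: (241/2 - 82)·(77/3) = 988.1667.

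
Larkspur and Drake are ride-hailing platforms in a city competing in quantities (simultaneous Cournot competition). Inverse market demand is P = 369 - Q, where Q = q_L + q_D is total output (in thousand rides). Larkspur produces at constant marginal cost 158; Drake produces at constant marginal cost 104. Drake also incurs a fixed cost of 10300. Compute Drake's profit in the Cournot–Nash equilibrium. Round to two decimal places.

1006.78

Larkspur's profit: π_L = (369 - Q)q_L - (158q_L). Setting ∂π_L/∂q_L = 0: 211 - 2q_L - (q_D) = 0.
Drake's profit: π_D = (369 - Q)q_D - (104q_D). Setting ∂π_D/∂q_D = 0: 265 - 2q_D - (q_L) = 0.
So q_L = (211 - q_D)/2 and q_D = (265 - q_L)/2.
Solving the pair: q_L = 157/3, q_D = 319/3.
Price P = 369 - 476/3 = 631/3.
Drake's profit: (631/3 - 104)·(319/3) - 10300 = 1006.7778.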